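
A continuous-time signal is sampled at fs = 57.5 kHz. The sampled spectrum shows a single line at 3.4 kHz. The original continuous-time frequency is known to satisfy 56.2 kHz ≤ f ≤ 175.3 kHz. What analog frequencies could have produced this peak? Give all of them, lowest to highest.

60.9 kHz, 111.6 kHz, 118.4 kHz, 169.1 kHz

Frequencies that alias to 3.4 kHz are k·fs ± 3.4 kHz for integer k ≥ 0.
k=0: 3.4 kHz.
k=1: 54.1 kHz, 60.9 kHz.
k=2: 111.6 kHz, 118.4 kHz.
k=3: 169.1 kHz, 175.9 kHz.
k=4: 226.6 kHz, 233.4 kHz.
Within [56.2 kHz, 175.3 kHz]: 60.9 kHz, 111.6 kHz, 118.4 kHz, 169.1 kHz.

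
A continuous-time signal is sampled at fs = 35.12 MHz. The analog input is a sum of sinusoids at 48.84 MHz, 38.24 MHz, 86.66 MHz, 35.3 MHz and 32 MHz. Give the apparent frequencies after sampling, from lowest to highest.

0.18 MHz, 3.12 MHz, 13.72 MHz, 16.42 MHz

fs/2 = 17.56 MHz.
48.84 MHz mod fs = 13.72 MHz.
13.72 MHz ≤ fs/2 = 17.56 MHz, appears at 13.72 MHz.
38.24 MHz mod fs = 3.12 MHz.
3.12 MHz ≤ fs/2 = 17.56 MHz, appears at 3.12 MHz.
86.66 MHz mod fs = 16.42 MHz.
16.42 MHz ≤ fs/2 = 17.56 MHz, appears at 16.42 MHz.
35.3 MHz mod fs = 0.18 MHz.
0.18 MHz ≤ fs/2 = 17.56 MHz, appears at 0.18 MHz.
32 MHz > fs/2 = 17.56 MHz, folds to fs − 32 MHz = 3.12 MHz.
Distinct values: {0.18 MHz, 3.12 MHz, 13.72 MHz, 16.42 MHz}.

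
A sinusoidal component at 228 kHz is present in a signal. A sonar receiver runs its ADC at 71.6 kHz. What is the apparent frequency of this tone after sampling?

13.2 kHz

228 kHz mod fs = 13.2 kHz.
13.2 kHz ≤ fs/2 = 35.8 kHz, appears at 13.2 kHz.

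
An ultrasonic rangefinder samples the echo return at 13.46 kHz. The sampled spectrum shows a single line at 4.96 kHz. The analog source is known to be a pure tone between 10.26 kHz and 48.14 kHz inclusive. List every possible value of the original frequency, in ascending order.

18.42 kHz, 21.96 kHz, 31.88 kHz, 35.42 kHz, 45.34 kHz

Frequencies that alias to 4.96 kHz are k·fs ± 4.96 kHz for integer k ≥ 0.
k=0: 4.96 kHz.
k=1: 8.5 kHz, 18.42 kHz.
k=2: 21.96 kHz, 31.88 kHz.
k=3: 35.42 kHz, 45.34 kHz.
k=4: 48.88 kHz, 58.8 kHz.
Within [10.26 kHz, 48.14 kHz]: 18.42 kHz, 21.96 kHz, 31.88 kHz, 35.42 kHz, 45.34 kHz.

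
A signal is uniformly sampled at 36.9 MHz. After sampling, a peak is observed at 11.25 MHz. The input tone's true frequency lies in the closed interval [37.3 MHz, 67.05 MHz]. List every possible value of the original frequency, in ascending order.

48.15 MHz, 62.55 MHz

Frequencies that alias to 11.25 MHz are k·fs ± 11.25 MHz for integer k ≥ 0.
k=0: 11.25 MHz.
k=1: 25.65 MHz, 48.15 MHz.
k=2: 62.55 MHz, 85.05 MHz.
k=3: 99.45 MHz, 121.95 MHz.
Within [37.3 MHz, 67.05 MHz]: 48.15 MHz, 62.55 MHz.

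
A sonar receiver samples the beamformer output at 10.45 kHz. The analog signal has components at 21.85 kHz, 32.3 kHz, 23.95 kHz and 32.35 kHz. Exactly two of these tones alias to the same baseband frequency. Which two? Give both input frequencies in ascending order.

21.85 kHz, 32.3 kHz

fs/2 = 5.225 kHz.
21.85 kHz mod fs = 0.95 kHz.
0.95 kHz ≤ fs/2 = 5.225 kHz, appears at 0.95 kHz.
32.3 kHz mod fs = 0.95 kHz.
0.95 kHz ≤ fs/2 = 5.225 kHz, appears at 0.95 kHz.
23.95 kHz mod fs = 3.05 kHz.
3.05 kHz ≤ fs/2 = 5.225 kHz, appears at 3.05 kHz.
32.35 kHz mod fs = 1 kHz.
1 kHz ≤ fs/2 = 5.225 kHz, appears at 1 kHz.
21.85 kHz and 32.3 kHz both map to 0.95 kHz.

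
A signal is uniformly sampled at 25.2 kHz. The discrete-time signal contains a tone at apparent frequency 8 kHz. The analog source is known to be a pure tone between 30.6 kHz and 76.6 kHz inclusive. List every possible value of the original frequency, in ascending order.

33.2 kHz, 42.4 kHz, 58.4 kHz, 67.6 kHz

Frequencies that alias to 8 kHz are k·fs ± 8 kHz for integer k ≥ 0.
k=0: 8 kHz.
k=1: 17.2 kHz, 33.2 kHz.
k=2: 42.4 kHz, 58.4 kHz.
k=3: 67.6 kHz, 83.6 kHz.
k=4: 92.8 kHz, 108.8 kHz.
Within [30.6 kHz, 76.6 kHz]: 33.2 kHz, 42.4 kHz, 58.4 kHz, 67.6 kHz.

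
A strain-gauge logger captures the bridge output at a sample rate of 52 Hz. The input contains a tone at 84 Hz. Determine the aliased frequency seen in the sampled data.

84 Hz mod fs = 32 Hz.
32 Hz > fs/2 = 26 Hz, folds to fs − 32 Hz = 20 Hz.

20 Hz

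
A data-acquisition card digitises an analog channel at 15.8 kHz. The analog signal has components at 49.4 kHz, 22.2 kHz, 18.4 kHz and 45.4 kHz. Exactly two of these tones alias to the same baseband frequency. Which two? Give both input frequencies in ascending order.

fs/2 = 7.9 kHz.
49.4 kHz mod fs = 2 kHz.
2 kHz ≤ fs/2 = 7.9 kHz, appears at 2 kHz.
22.2 kHz mod fs = 6.4 kHz.
6.4 kHz ≤ fs/2 = 7.9 kHz, appears at 6.4 kHz.
18.4 kHz mod fs = 2.6 kHz.
2.6 kHz ≤ fs/2 = 7.9 kHz, appears at 2.6 kHz.
45.4 kHz mod fs = 13.8 kHz.
13.8 kHz > fs/2 = 7.9 kHz, folds to fs − 13.8 kHz = 2 kHz.
45.4 kHz and 49.4 kHz both map to 2 kHz.

45.4 kHz, 49.4 kHz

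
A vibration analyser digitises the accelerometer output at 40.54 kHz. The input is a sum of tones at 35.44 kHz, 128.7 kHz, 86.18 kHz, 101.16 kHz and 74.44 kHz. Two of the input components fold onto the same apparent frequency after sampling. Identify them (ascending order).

35.44 kHz, 86.18 kHz

fs/2 = 20.27 kHz.
35.44 kHz > fs/2 = 20.27 kHz, folds to fs − 35.44 kHz = 5.1 kHz.
128.7 kHz mod fs = 7.08 kHz.
7.08 kHz ≤ fs/2 = 20.27 kHz, appears at 7.08 kHz.
86.18 kHz mod fs = 5.1 kHz.
5.1 kHz ≤ fs/2 = 20.27 kHz, appears at 5.1 kHz.
101.16 kHz mod fs = 20.08 kHz.
20.08 kHz ≤ fs/2 = 20.27 kHz, appears at 20.08 kHz.
74.44 kHz mod fs = 33.9 kHz.
33.9 kHz > fs/2 = 20.27 kHz, folds to fs − 33.9 kHz = 6.64 kHz.
35.44 kHz and 86.18 kHz both map to 5.1 kHz.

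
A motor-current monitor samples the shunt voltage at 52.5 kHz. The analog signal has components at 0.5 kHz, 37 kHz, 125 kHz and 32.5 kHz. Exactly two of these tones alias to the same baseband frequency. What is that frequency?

fs/2 = 26.25 kHz.
0.5 kHz ≤ fs/2 = 26.25 kHz, passes unchanged.
37 kHz > fs/2 = 26.25 kHz, folds to fs − 37 kHz = 15.5 kHz.
125 kHz mod fs = 20 kHz.
20 kHz ≤ fs/2 = 26.25 kHz, appears at 20 kHz.
32.5 kHz > fs/2 = 26.25 kHz, folds to fs − 32.5 kHz = 20 kHz.
32.5 kHz and 125 kHz both map to 20 kHz.

20 kHz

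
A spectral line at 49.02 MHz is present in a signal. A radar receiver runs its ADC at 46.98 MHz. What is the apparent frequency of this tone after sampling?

2.04 MHz

49.02 MHz mod fs = 2.04 MHz.
2.04 MHz ≤ fs/2 = 23.49 MHz, appears at 2.04 MHz.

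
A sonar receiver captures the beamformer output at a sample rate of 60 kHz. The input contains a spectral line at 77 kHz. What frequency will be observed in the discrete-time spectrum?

17 kHz

77 kHz mod fs = 17 kHz.
17 kHz ≤ fs/2 = 30 kHz, appears at 17 kHz.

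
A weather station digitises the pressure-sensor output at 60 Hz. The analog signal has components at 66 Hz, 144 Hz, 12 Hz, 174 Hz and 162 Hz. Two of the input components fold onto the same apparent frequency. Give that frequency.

6 Hz

fs/2 = 30 Hz.
66 Hz mod fs = 6 Hz.
6 Hz ≤ fs/2 = 30 Hz, appears at 6 Hz.
144 Hz mod fs = 24 Hz.
24 Hz ≤ fs/2 = 30 Hz, appears at 24 Hz.
12 Hz ≤ fs/2 = 30 Hz, passes unchanged.
174 Hz mod fs = 54 Hz.
54 Hz > fs/2 = 30 Hz, folds to fs − 54 Hz = 6 Hz.
162 Hz mod fs = 42 Hz.
42 Hz > fs/2 = 30 Hz, folds to fs − 42 Hz = 18 Hz.
66 Hz and 174 Hz both map to 6 Hz.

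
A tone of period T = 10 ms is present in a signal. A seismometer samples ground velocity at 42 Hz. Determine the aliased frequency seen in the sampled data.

16 Hz

T = 10 ms → f = 1/T = 100 Hz.
100 Hz mod fs = 16 Hz.
16 Hz ≤ fs/2 = 21 Hz, appears at 16 Hz.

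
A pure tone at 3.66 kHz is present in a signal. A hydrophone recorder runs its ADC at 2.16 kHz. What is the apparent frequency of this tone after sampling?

0.66 kHz

3.66 kHz mod fs = 1.5 kHz.
1.5 kHz > fs/2 = 1.08 kHz, folds to fs − 1.5 kHz = 0.66 kHz.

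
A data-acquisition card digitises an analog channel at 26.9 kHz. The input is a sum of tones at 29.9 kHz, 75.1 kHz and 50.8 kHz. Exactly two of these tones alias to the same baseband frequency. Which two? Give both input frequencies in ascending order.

29.9 kHz, 50.8 kHz

fs/2 = 13.45 kHz.
29.9 kHz mod fs = 3 kHz.
3 kHz ≤ fs/2 = 13.45 kHz, appears at 3 kHz.
75.1 kHz mod fs = 21.3 kHz.
21.3 kHz > fs/2 = 13.45 kHz, folds to fs − 21.3 kHz = 5.6 kHz.
50.8 kHz mod fs = 23.9 kHz.
23.9 kHz > fs/2 = 13.45 kHz, folds to fs − 23.9 kHz = 3 kHz.
29.9 kHz and 50.8 kHz both map to 3 kHz.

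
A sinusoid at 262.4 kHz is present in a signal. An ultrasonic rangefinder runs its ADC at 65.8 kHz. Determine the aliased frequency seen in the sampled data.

262.4 kHz mod fs = 65 kHz.
65 kHz > fs/2 = 32.9 kHz, folds to fs − 65 kHz = 0.8 kHz.

0.8 kHz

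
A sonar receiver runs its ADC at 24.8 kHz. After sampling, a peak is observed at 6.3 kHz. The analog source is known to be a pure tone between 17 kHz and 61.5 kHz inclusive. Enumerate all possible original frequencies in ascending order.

Frequencies that alias to 6.3 kHz are k·fs ± 6.3 kHz for integer k ≥ 0.
k=0: 6.3 kHz.
k=1: 18.5 kHz, 31.1 kHz.
k=2: 43.3 kHz, 55.9 kHz.
k=3: 68.1 kHz, 80.7 kHz.
Within [17 kHz, 61.5 kHz]: 18.5 kHz, 31.1 kHz, 43.3 kHz, 55.9 kHz.

18.5 kHz, 31.1 kHz, 43.3 kHz, 55.9 kHz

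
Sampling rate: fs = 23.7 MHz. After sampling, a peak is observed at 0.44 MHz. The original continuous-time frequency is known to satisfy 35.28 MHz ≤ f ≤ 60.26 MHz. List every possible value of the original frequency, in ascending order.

Frequencies that alias to 0.44 MHz are k·fs ± 0.44 MHz for integer k ≥ 0.
k=0: 0.44 MHz.
k=1: 23.26 MHz, 24.14 MHz.
k=2: 46.96 MHz, 47.84 MHz.
k=3: 70.66 MHz, 71.54 MHz.
Within [35.28 MHz, 60.26 MHz]: 46.96 MHz, 47.84 MHz.

46.96 MHz, 47.84 MHz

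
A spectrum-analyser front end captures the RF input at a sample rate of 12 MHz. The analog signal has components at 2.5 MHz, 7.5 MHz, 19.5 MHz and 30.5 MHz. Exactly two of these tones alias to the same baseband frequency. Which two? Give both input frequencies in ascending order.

fs/2 = 6 MHz.
2.5 MHz ≤ fs/2 = 6 MHz, passes unchanged.
7.5 MHz > fs/2 = 6 MHz, folds to fs − 7.5 MHz = 4.5 MHz.
19.5 MHz mod fs = 7.5 MHz.
7.5 MHz > fs/2 = 6 MHz, folds to fs − 7.5 MHz = 4.5 MHz.
30.5 MHz mod fs = 6.5 MHz.
6.5 MHz > fs/2 = 6 MHz, folds to fs − 6.5 MHz = 5.5 MHz.
7.5 MHz and 19.5 MHz both map to 4.5 MHz.

7.5 MHz, 19.5 MHz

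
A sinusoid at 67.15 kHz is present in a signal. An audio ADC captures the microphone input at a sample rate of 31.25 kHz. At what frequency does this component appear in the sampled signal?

67.15 kHz mod fs = 4.65 kHz.
4.65 kHz ≤ fs/2 = 15.625 kHz, appears at 4.65 kHz.

4.65 kHz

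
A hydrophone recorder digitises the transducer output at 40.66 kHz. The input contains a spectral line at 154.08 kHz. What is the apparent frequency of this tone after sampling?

8.56 kHz

154.08 kHz mod fs = 32.1 kHz.
32.1 kHz > fs/2 = 20.33 kHz, folds to fs − 32.1 kHz = 8.56 kHz.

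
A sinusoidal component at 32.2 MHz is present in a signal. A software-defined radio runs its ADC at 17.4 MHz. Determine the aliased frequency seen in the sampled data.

32.2 MHz mod fs = 14.8 MHz.
14.8 MHz > fs/2 = 8.7 MHz, folds to fs − 14.8 MHz = 2.6 MHz.

2.6 MHz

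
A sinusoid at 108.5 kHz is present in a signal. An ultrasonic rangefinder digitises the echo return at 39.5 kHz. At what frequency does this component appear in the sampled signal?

108.5 kHz mod fs = 29.5 kHz.
29.5 kHz > fs/2 = 19.75 kHz, folds to fs − 29.5 kHz = 10 kHz.

10 kHz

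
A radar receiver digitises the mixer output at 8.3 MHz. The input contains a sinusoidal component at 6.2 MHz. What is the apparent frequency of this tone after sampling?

6.2 MHz > fs/2 = 4.15 MHz, folds to fs − 6.2 MHz = 2.1 MHz.

2.1 MHz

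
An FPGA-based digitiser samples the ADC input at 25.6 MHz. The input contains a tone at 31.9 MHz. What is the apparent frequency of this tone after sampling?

31.9 MHz mod fs = 6.3 MHz.
6.3 MHz ≤ fs/2 = 12.8 MHz, appears at 6.3 MHz.

6.3 MHz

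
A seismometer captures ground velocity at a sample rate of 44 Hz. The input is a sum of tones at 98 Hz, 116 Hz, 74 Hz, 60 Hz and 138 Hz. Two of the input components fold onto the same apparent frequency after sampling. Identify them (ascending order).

60 Hz, 116 Hz

fs/2 = 22 Hz.
98 Hz mod fs = 10 Hz.
10 Hz ≤ fs/2 = 22 Hz, appears at 10 Hz.
116 Hz mod fs = 28 Hz.
28 Hz > fs/2 = 22 Hz, folds to fs − 28 Hz = 16 Hz.
74 Hz mod fs = 30 Hz.
30 Hz > fs/2 = 22 Hz, folds to fs − 30 Hz = 14 Hz.
60 Hz mod fs = 16 Hz.
16 Hz ≤ fs/2 = 22 Hz, appears at 16 Hz.
138 Hz mod fs = 6 Hz.
6 Hz ≤ fs/2 = 22 Hz, appears at 6 Hz.
60 Hz and 116 Hz both map to 16 Hz.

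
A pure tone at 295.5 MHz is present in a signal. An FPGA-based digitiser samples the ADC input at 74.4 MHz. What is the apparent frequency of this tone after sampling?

2.1 MHz

295.5 MHz mod fs = 72.3 MHz.
72.3 MHz > fs/2 = 37.2 MHz, folds to fs − 72.3 MHz = 2.1 MHz.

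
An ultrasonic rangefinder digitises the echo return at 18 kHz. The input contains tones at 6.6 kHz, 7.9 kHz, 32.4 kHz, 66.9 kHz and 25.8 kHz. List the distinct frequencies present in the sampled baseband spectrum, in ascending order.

3.6 kHz, 5.1 kHz, 6.6 kHz, 7.8 kHz, 7.9 kHz

fs/2 = 9 kHz.
6.6 kHz ≤ fs/2 = 9 kHz, passes unchanged.
7.9 kHz ≤ fs/2 = 9 kHz, passes unchanged.
32.4 kHz mod fs = 14.4 kHz.
14.4 kHz > fs/2 = 9 kHz, folds to fs − 14.4 kHz = 3.6 kHz.
66.9 kHz mod fs = 12.9 kHz.
12.9 kHz > fs/2 = 9 kHz, folds to fs − 12.9 kHz = 5.1 kHz.
25.8 kHz mod fs = 7.8 kHz.
7.8 kHz ≤ fs/2 = 9 kHz, appears at 7.8 kHz.
Distinct values: {3.6 kHz, 5.1 kHz, 6.6 kHz, 7.8 kHz, 7.9 kHz}.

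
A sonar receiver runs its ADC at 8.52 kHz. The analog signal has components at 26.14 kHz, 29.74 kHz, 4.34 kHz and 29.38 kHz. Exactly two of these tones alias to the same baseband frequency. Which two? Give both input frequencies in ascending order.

fs/2 = 4.26 kHz.
26.14 kHz mod fs = 0.58 kHz.
0.58 kHz ≤ fs/2 = 4.26 kHz, appears at 0.58 kHz.
29.74 kHz mod fs = 4.18 kHz.
4.18 kHz ≤ fs/2 = 4.26 kHz, appears at 4.18 kHz.
4.34 kHz > fs/2 = 4.26 kHz, folds to fs − 4.34 kHz = 4.18 kHz.
29.38 kHz mod fs = 3.82 kHz.
3.82 kHz ≤ fs/2 = 4.26 kHz, appears at 3.82 kHz.
4.34 kHz and 29.74 kHz both map to 4.18 kHz.

4.34 kHz, 29.74 kHz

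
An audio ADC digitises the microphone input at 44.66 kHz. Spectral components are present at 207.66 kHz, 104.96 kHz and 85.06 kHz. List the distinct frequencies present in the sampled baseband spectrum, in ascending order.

4.26 kHz, 15.64 kHz

fs/2 = 22.33 kHz.
207.66 kHz mod fs = 29.02 kHz.
29.02 kHz > fs/2 = 22.33 kHz, folds to fs − 29.02 kHz = 15.64 kHz.
104.96 kHz mod fs = 15.64 kHz.
15.64 kHz ≤ fs/2 = 22.33 kHz, appears at 15.64 kHz.
85.06 kHz mod fs = 40.4 kHz.
40.4 kHz > fs/2 = 22.33 kHz, folds to fs − 40.4 kHz = 4.26 kHz.
Distinct values: {4.26 kHz, 15.64 kHz}.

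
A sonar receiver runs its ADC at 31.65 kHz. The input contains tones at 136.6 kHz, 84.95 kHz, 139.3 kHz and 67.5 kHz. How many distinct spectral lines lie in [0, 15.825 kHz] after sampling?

3

fs/2 = 15.825 kHz.
136.6 kHz mod fs = 10 kHz.
10 kHz ≤ fs/2 = 15.825 kHz, appears at 10 kHz.
84.95 kHz mod fs = 21.65 kHz.
21.65 kHz > fs/2 = 15.825 kHz, folds to fs − 21.65 kHz = 10 kHz.
139.3 kHz mod fs = 12.7 kHz.
12.7 kHz ≤ fs/2 = 15.825 kHz, appears at 12.7 kHz.
67.5 kHz mod fs = 4.2 kHz.
4.2 kHz ≤ fs/2 = 15.825 kHz, appears at 4.2 kHz.
Distinct values: {4.2 kHz, 10 kHz, 12.7 kHz} → 3.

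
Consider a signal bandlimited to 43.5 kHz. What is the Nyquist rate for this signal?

Nyquist rate = 2 × 43.5 kHz = 87 kHz.

87 kHz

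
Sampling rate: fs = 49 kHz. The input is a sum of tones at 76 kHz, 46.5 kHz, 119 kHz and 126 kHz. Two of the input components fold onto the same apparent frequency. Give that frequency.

21 kHz

fs/2 = 24.5 kHz.
76 kHz mod fs = 27 kHz.
27 kHz > fs/2 = 24.5 kHz, folds to fs − 27 kHz = 22 kHz.
46.5 kHz > fs/2 = 24.5 kHz, folds to fs − 46.5 kHz = 2.5 kHz.
119 kHz mod fs = 21 kHz.
21 kHz ≤ fs/2 = 24.5 kHz, appears at 21 kHz.
126 kHz mod fs = 28 kHz.
28 kHz > fs/2 = 24.5 kHz, folds to fs − 28 kHz = 21 kHz.
119 kHz and 126 kHz both map to 21 kHz.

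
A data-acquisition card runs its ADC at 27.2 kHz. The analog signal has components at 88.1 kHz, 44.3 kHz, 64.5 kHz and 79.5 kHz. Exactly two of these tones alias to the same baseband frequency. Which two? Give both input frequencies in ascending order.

44.3 kHz, 64.5 kHz

fs/2 = 13.6 kHz.
88.1 kHz mod fs = 6.5 kHz.
6.5 kHz ≤ fs/2 = 13.6 kHz, appears at 6.5 kHz.
44.3 kHz mod fs = 17.1 kHz.
17.1 kHz > fs/2 = 13.6 kHz, folds to fs − 17.1 kHz = 10.1 kHz.
64.5 kHz mod fs = 10.1 kHz.
10.1 kHz ≤ fs/2 = 13.6 kHz, appears at 10.1 kHz.
79.5 kHz mod fs = 25.1 kHz.
25.1 kHz > fs/2 = 13.6 kHz, folds to fs − 25.1 kHz = 2.1 kHz.
44.3 kHz and 64.5 kHz both map to 10.1 kHz.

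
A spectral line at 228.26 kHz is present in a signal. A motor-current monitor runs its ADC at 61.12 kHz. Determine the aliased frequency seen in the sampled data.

228.26 kHz mod fs = 44.9 kHz.
44.9 kHz > fs/2 = 30.56 kHz, folds to fs − 44.9 kHz = 16.22 kHz.

16.22 kHz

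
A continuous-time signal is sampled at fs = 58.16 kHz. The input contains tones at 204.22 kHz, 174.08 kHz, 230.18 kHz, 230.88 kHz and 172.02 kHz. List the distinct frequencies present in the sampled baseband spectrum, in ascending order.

0.4 kHz, 1.76 kHz, 2.46 kHz, 28.42 kHz

fs/2 = 29.08 kHz.
204.22 kHz mod fs = 29.74 kHz.
29.74 kHz > fs/2 = 29.08 kHz, folds to fs − 29.74 kHz = 28.42 kHz.
174.08 kHz mod fs = 57.76 kHz.
57.76 kHz > fs/2 = 29.08 kHz, folds to fs − 57.76 kHz = 0.4 kHz.
230.18 kHz mod fs = 55.7 kHz.
55.7 kHz > fs/2 = 29.08 kHz, folds to fs − 55.7 kHz = 2.46 kHz.
230.88 kHz mod fs = 56.4 kHz.
56.4 kHz > fs/2 = 29.08 kHz, folds to fs − 56.4 kHz = 1.76 kHz.
172.02 kHz mod fs = 55.7 kHz.
55.7 kHz > fs/2 = 29.08 kHz, folds to fs − 55.7 kHz = 2.46 kHz.
Distinct values: {0.4 kHz, 1.76 kHz, 2.46 kHz, 28.42 kHz}.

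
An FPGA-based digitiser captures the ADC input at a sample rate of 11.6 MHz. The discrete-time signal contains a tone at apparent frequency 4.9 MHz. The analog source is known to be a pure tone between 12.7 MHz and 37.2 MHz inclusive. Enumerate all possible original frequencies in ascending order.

Frequencies that alias to 4.9 MHz are k·fs ± 4.9 MHz for integer k ≥ 0.
k=0: 4.9 MHz.
k=1: 6.7 MHz, 16.5 MHz.
k=2: 18.3 MHz, 28.1 MHz.
k=3: 29.9 MHz, 39.7 MHz.
k=4: 41.5 MHz, 51.3 MHz.
Within [12.7 MHz, 37.2 MHz]: 16.5 MHz, 18.3 MHz, 28.1 MHz, 29.9 MHz.

16.5 MHz, 18.3 MHz, 28.1 MHz, 29.9 MHz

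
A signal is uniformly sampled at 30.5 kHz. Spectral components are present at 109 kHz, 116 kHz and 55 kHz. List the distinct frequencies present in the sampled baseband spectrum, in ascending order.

6 kHz, 13 kHz

fs/2 = 15.25 kHz.
109 kHz mod fs = 17.5 kHz.
17.5 kHz > fs/2 = 15.25 kHz, folds to fs − 17.5 kHz = 13 kHz.
116 kHz mod fs = 24.5 kHz.
24.5 kHz > fs/2 = 15.25 kHz, folds to fs − 24.5 kHz = 6 kHz.
55 kHz mod fs = 24.5 kHz.
24.5 kHz > fs/2 = 15.25 kHz, folds to fs − 24.5 kHz = 6 kHz.
Distinct values: {6 kHz, 13 kHz}.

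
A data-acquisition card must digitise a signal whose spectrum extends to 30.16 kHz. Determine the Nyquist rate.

60.32 kHz

Nyquist rate = 2 × 30.16 kHz = 60.32 kHz.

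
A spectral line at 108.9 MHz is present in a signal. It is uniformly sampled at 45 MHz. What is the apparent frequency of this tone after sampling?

108.9 MHz mod fs = 18.9 MHz.
18.9 MHz ≤ fs/2 = 22.5 MHz, appears at 18.9 MHz.

18.9 MHz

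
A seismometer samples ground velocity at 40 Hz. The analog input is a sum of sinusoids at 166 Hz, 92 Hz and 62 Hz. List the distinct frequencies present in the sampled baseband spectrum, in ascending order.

fs/2 = 20 Hz.
166 Hz mod fs = 6 Hz.
6 Hz ≤ fs/2 = 20 Hz, appears at 6 Hz.
92 Hz mod fs = 12 Hz.
12 Hz ≤ fs/2 = 20 Hz, appears at 12 Hz.
62 Hz mod fs = 22 Hz.
22 Hz > fs/2 = 20 Hz, folds to fs − 22 Hz = 18 Hz.
Distinct values: {6 Hz, 12 Hz, 18 Hz}.

6 Hz, 12 Hz, 18 Hz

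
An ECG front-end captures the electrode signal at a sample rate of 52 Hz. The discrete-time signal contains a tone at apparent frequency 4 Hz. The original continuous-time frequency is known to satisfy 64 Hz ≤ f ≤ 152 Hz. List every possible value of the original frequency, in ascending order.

Frequencies that alias to 4 Hz are k·fs ± 4 Hz for integer k ≥ 0.
k=0: 4 Hz.
k=1: 48 Hz, 56 Hz.
k=2: 100 Hz, 108 Hz.
k=3: 152 Hz, 160 Hz.
k=4: 204 Hz, 212 Hz.
Within [64 Hz, 152 Hz]: 100 Hz, 108 Hz, 152 Hz.

100 Hz, 108 Hz, 152 Hz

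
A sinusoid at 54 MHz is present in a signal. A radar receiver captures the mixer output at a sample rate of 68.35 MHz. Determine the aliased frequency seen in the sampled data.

14.35 MHz

54 MHz > fs/2 = 34.175 MHz, folds to fs − 54 MHz = 14.35 MHz.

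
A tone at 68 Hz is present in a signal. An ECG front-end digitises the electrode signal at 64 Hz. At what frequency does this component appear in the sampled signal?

68 Hz mod fs = 4 Hz.
4 Hz ≤ fs/2 = 32 Hz, appears at 4 Hz.

4 Hz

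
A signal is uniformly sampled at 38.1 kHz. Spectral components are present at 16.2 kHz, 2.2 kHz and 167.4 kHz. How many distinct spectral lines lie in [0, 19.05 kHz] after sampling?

fs/2 = 19.05 kHz.
16.2 kHz ≤ fs/2 = 19.05 kHz, passes unchanged.
2.2 kHz ≤ fs/2 = 19.05 kHz, passes unchanged.
167.4 kHz mod fs = 15 kHz.
15 kHz ≤ fs/2 = 19.05 kHz, appears at 15 kHz.
Distinct values: {2.2 kHz, 15 kHz, 16.2 kHz} → 3.

3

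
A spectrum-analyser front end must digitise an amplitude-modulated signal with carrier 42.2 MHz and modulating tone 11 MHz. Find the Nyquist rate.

106.4 MHz

AM sidebands sit at fc ± fm = 31.2 MHz and 53.2 MHz.
Highest-frequency component: 53.2 MHz.
Nyquist rate = 2 × 53.2 MHz = 106.4 MHz.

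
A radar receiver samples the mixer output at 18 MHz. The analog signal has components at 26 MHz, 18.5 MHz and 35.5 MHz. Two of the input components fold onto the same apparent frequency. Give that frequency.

fs/2 = 9 MHz.
26 MHz mod fs = 8 MHz.
8 MHz ≤ fs/2 = 9 MHz, appears at 8 MHz.
18.5 MHz mod fs = 0.5 MHz.
0.5 MHz ≤ fs/2 = 9 MHz, appears at 0.5 MHz.
35.5 MHz mod fs = 17.5 MHz.
17.5 MHz > fs/2 = 9 MHz, folds to fs − 17.5 MHz = 0.5 MHz.
18.5 MHz and 35.5 MHz both map to 0.5 MHz.

0.5 MHz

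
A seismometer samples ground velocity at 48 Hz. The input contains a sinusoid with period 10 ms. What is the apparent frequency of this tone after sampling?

T = 10 ms → f = 1/T = 100 Hz.
100 Hz mod fs = 4 Hz.
4 Hz ≤ fs/2 = 24 Hz, appears at 4 Hz.

4 Hz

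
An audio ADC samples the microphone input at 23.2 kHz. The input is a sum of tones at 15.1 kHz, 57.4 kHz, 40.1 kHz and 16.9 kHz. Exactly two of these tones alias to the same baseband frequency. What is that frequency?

fs/2 = 11.6 kHz.
15.1 kHz > fs/2 = 11.6 kHz, folds to fs − 15.1 kHz = 8.1 kHz.
57.4 kHz mod fs = 11 kHz.
11 kHz ≤ fs/2 = 11.6 kHz, appears at 11 kHz.
40.1 kHz mod fs = 16.9 kHz.
16.9 kHz > fs/2 = 11.6 kHz, folds to fs − 16.9 kHz = 6.3 kHz.
16.9 kHz > fs/2 = 11.6 kHz, folds to fs − 16.9 kHz = 6.3 kHz.
16.9 kHz and 40.1 kHz both map to 6.3 kHz.

6.3 kHz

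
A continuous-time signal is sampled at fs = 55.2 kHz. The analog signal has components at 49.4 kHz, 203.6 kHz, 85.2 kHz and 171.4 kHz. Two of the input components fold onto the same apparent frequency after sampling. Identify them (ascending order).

49.4 kHz, 171.4 kHz

fs/2 = 27.6 kHz.
49.4 kHz > fs/2 = 27.6 kHz, folds to fs − 49.4 kHz = 5.8 kHz.
203.6 kHz mod fs = 38 kHz.
38 kHz > fs/2 = 27.6 kHz, folds to fs − 38 kHz = 17.2 kHz.
85.2 kHz mod fs = 30 kHz.
30 kHz > fs/2 = 27.6 kHz, folds to fs − 30 kHz = 25.2 kHz.
171.4 kHz mod fs = 5.8 kHz.
5.8 kHz ≤ fs/2 = 27.6 kHz, appears at 5.8 kHz.
49.4 kHz and 171.4 kHz both map to 5.8 kHz.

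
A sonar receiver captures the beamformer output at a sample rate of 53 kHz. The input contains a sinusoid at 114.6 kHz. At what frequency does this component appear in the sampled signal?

8.6 kHz

114.6 kHz mod fs = 8.6 kHz.
8.6 kHz ≤ fs/2 = 26.5 kHz, appears at 8.6 kHz.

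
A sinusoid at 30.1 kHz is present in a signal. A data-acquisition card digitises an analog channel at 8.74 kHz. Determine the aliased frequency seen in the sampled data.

3.88 kHz

30.1 kHz mod fs = 3.88 kHz.
3.88 kHz ≤ fs/2 = 4.37 kHz, appears at 3.88 kHz.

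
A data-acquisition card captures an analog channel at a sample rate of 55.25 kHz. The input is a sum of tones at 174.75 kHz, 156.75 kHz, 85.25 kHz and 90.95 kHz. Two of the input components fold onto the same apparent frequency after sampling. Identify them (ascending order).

fs/2 = 27.625 kHz.
174.75 kHz mod fs = 9 kHz.
9 kHz ≤ fs/2 = 27.625 kHz, appears at 9 kHz.
156.75 kHz mod fs = 46.25 kHz.
46.25 kHz > fs/2 = 27.625 kHz, folds to fs − 46.25 kHz = 9 kHz.
85.25 kHz mod fs = 30 kHz.
30 kHz > fs/2 = 27.625 kHz, folds to fs − 30 kHz = 25.25 kHz.
90.95 kHz mod fs = 35.7 kHz.
35.7 kHz > fs/2 = 27.625 kHz, folds to fs − 35.7 kHz = 19.55 kHz.
156.75 kHz and 174.75 kHz both map to 9 kHz.

156.75 kHz, 174.75 kHz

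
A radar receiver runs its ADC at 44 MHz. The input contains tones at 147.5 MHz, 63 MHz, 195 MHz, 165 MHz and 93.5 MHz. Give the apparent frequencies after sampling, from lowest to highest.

5.5 MHz, 11 MHz, 15.5 MHz, 19 MHz

fs/2 = 22 MHz.
147.5 MHz mod fs = 15.5 MHz.
15.5 MHz ≤ fs/2 = 22 MHz, appears at 15.5 MHz.
63 MHz mod fs = 19 MHz.
19 MHz ≤ fs/2 = 22 MHz, appears at 19 MHz.
195 MHz mod fs = 19 MHz.
19 MHz ≤ fs/2 = 22 MHz, appears at 19 MHz.
165 MHz mod fs = 33 MHz.
33 MHz > fs/2 = 22 MHz, folds to fs − 33 MHz = 11 MHz.
93.5 MHz mod fs = 5.5 MHz.
5.5 MHz ≤ fs/2 = 22 MHz, appears at 5.5 MHz.
Distinct values: {5.5 MHz, 11 MHz, 15.5 MHz, 19 MHz}.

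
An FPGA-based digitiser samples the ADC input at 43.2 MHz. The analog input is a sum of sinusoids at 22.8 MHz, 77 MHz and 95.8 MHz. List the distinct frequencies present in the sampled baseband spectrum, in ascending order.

fs/2 = 21.6 MHz.
22.8 MHz > fs/2 = 21.6 MHz, folds to fs − 22.8 MHz = 20.4 MHz.
77 MHz mod fs = 33.8 MHz.
33.8 MHz > fs/2 = 21.6 MHz, folds to fs − 33.8 MHz = 9.4 MHz.
95.8 MHz mod fs = 9.4 MHz.
9.4 MHz ≤ fs/2 = 21.6 MHz, appears at 9.4 MHz.
Distinct values: {9.4 MHz, 20.4 MHz}.

9.4 MHz, 20.4 MHz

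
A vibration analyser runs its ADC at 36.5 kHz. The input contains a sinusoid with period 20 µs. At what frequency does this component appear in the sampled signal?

13.5 kHz

T = 20 µs → f = 1/T = 50 kHz.
50 kHz mod fs = 13.5 kHz.
13.5 kHz ≤ fs/2 = 18.25 kHz, appears at 13.5 kHz.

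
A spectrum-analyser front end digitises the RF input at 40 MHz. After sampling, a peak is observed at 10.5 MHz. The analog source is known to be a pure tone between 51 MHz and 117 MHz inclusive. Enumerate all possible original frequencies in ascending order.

Frequencies that alias to 10.5 MHz are k·fs ± 10.5 MHz for integer k ≥ 0.
k=0: 10.5 MHz.
k=1: 29.5 MHz, 50.5 MHz.
k=2: 69.5 MHz, 90.5 MHz.
k=3: 109.5 MHz, 130.5 MHz.
k=4: 149.5 MHz, 170.5 MHz.
Within [51 MHz, 117 MHz]: 69.5 MHz, 90.5 MHz, 109.5 MHz.

69.5 MHz, 90.5 MHz, 109.5 MHz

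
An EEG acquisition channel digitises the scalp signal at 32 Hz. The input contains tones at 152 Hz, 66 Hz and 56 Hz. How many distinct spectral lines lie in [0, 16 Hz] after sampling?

fs/2 = 16 Hz.
152 Hz mod fs = 24 Hz.
24 Hz > fs/2 = 16 Hz, folds to fs − 24 Hz = 8 Hz.
66 Hz mod fs = 2 Hz.
2 Hz ≤ fs/2 = 16 Hz, appears at 2 Hz.
56 Hz mod fs = 24 Hz.
24 Hz > fs/2 = 16 Hz, folds to fs − 24 Hz = 8 Hz.
Distinct values: {2 Hz, 8 Hz} → 2.

2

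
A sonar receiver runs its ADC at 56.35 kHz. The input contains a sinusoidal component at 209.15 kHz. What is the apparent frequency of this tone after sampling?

16.25 kHz

209.15 kHz mod fs = 40.1 kHz.
40.1 kHz > fs/2 = 28.175 kHz, folds to fs − 40.1 kHz = 16.25 kHz.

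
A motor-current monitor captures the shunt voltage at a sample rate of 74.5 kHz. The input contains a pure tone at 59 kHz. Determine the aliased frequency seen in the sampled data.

59 kHz > fs/2 = 37.25 kHz, folds to fs − 59 kHz = 15.5 kHz.

15.5 kHz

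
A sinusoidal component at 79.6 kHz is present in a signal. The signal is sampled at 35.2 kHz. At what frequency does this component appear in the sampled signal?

79.6 kHz mod fs = 9.2 kHz.
9.2 kHz ≤ fs/2 = 17.6 kHz, appears at 9.2 kHz.

9.2 kHz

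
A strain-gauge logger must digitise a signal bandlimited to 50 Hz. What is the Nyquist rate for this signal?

Nyquist rate = 2 × 50 Hz = 100 Hz.

100 Hz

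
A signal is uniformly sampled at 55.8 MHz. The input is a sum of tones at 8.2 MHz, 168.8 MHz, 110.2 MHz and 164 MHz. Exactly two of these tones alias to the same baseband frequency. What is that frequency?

1.4 MHz

fs/2 = 27.9 MHz.
8.2 MHz ≤ fs/2 = 27.9 MHz, passes unchanged.
168.8 MHz mod fs = 1.4 MHz.
1.4 MHz ≤ fs/2 = 27.9 MHz, appears at 1.4 MHz.
110.2 MHz mod fs = 54.4 MHz.
54.4 MHz > fs/2 = 27.9 MHz, folds to fs − 54.4 MHz = 1.4 MHz.
164 MHz mod fs = 52.4 MHz.
52.4 MHz > fs/2 = 27.9 MHz, folds to fs − 52.4 MHz = 3.4 MHz.
110.2 MHz and 168.8 MHz both map to 1.4 MHz.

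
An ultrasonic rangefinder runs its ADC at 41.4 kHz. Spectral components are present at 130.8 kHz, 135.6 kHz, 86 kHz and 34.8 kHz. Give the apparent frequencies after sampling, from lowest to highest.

3.2 kHz, 6.6 kHz, 11.4 kHz

fs/2 = 20.7 kHz.
130.8 kHz mod fs = 6.6 kHz.
6.6 kHz ≤ fs/2 = 20.7 kHz, appears at 6.6 kHz.
135.6 kHz mod fs = 11.4 kHz.
11.4 kHz ≤ fs/2 = 20.7 kHz, appears at 11.4 kHz.
86 kHz mod fs = 3.2 kHz.
3.2 kHz ≤ fs/2 = 20.7 kHz, appears at 3.2 kHz.
34.8 kHz > fs/2 = 20.7 kHz, folds to fs − 34.8 kHz = 6.6 kHz.
Distinct values: {3.2 kHz, 6.6 kHz, 11.4 kHz}.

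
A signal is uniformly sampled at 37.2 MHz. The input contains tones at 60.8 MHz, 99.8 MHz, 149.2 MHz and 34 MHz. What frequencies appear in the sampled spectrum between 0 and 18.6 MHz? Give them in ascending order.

0.4 MHz, 3.2 MHz, 11.8 MHz, 13.6 MHz

fs/2 = 18.6 MHz.
60.8 MHz mod fs = 23.6 MHz.
23.6 MHz > fs/2 = 18.6 MHz, folds to fs − 23.6 MHz = 13.6 MHz.
99.8 MHz mod fs = 25.4 MHz.
25.4 MHz > fs/2 = 18.6 MHz, folds to fs − 25.4 MHz = 11.8 MHz.
149.2 MHz mod fs = 0.4 MHz.
0.4 MHz ≤ fs/2 = 18.6 MHz, appears at 0.4 MHz.
34 MHz > fs/2 = 18.6 MHz, folds to fs − 34 MHz = 3.2 MHz.
Distinct values: {0.4 MHz, 3.2 MHz, 11.8 MHz, 13.6 MHz}.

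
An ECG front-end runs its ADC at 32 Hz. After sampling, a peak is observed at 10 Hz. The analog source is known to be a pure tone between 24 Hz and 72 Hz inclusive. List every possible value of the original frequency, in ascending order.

42 Hz, 54 Hz

Frequencies that alias to 10 Hz are k·fs ± 10 Hz for integer k ≥ 0.
k=0: 10 Hz.
k=1: 22 Hz, 42 Hz.
k=2: 54 Hz, 74 Hz.
k=3: 86 Hz, 106 Hz.
Within [24 Hz, 72 Hz]: 42 Hz, 54 Hz.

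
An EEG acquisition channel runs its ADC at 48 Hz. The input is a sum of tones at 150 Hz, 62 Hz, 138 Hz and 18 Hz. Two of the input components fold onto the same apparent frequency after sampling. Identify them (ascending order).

138 Hz, 150 Hz

fs/2 = 24 Hz.
150 Hz mod fs = 6 Hz.
6 Hz ≤ fs/2 = 24 Hz, appears at 6 Hz.
62 Hz mod fs = 14 Hz.
14 Hz ≤ fs/2 = 24 Hz, appears at 14 Hz.
138 Hz mod fs = 42 Hz.
42 Hz > fs/2 = 24 Hz, folds to fs − 42 Hz = 6 Hz.
18 Hz ≤ fs/2 = 24 Hz, passes unchanged.
138 Hz and 150 Hz both map to 6 Hz.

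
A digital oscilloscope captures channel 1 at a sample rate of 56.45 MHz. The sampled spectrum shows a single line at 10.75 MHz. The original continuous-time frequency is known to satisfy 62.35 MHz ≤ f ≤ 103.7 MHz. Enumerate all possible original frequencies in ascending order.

67.2 MHz, 102.15 MHz

Frequencies that alias to 10.75 MHz are k·fs ± 10.75 MHz for integer k ≥ 0.
k=0: 10.75 MHz.
k=1: 45.7 MHz, 67.2 MHz.
k=2: 102.15 MHz, 123.65 MHz.
k=3: 158.6 MHz, 180.1 MHz.
Within [62.35 MHz, 103.7 MHz]: 67.2 MHz, 102.15 MHz.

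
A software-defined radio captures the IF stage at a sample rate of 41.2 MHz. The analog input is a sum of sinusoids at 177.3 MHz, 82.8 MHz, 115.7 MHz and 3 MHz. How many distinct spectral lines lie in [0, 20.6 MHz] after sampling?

fs/2 = 20.6 MHz.
177.3 MHz mod fs = 12.5 MHz.
12.5 MHz ≤ fs/2 = 20.6 MHz, appears at 12.5 MHz.
82.8 MHz mod fs = 0.4 MHz.
0.4 MHz ≤ fs/2 = 20.6 MHz, appears at 0.4 MHz.
115.7 MHz mod fs = 33.3 MHz.
33.3 MHz > fs/2 = 20.6 MHz, folds to fs − 33.3 MHz = 7.9 MHz.
3 MHz ≤ fs/2 = 20.6 MHz, passes unchanged.
Distinct values: {0.4 MHz, 3 MHz, 7.9 MHz, 12.5 MHz} → 4.

4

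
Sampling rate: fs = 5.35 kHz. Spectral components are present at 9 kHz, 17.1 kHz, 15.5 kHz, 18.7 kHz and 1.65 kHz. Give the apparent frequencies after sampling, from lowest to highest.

0.55 kHz, 1.05 kHz, 1.65 kHz, 1.7 kHz, 2.65 kHz

fs/2 = 2.675 kHz.
9 kHz mod fs = 3.65 kHz.
3.65 kHz > fs/2 = 2.675 kHz, folds to fs − 3.65 kHz = 1.7 kHz.
17.1 kHz mod fs = 1.05 kHz.
1.05 kHz ≤ fs/2 = 2.675 kHz, appears at 1.05 kHz.
15.5 kHz mod fs = 4.8 kHz.
4.8 kHz > fs/2 = 2.675 kHz, folds to fs − 4.8 kHz = 0.55 kHz.
18.7 kHz mod fs = 2.65 kHz.
2.65 kHz ≤ fs/2 = 2.675 kHz, appears at 2.65 kHz.
1.65 kHz ≤ fs/2 = 2.675 kHz, passes unchanged.
Distinct values: {0.55 kHz, 1.05 kHz, 1.65 kHz, 1.7 kHz, 2.65 kHz}.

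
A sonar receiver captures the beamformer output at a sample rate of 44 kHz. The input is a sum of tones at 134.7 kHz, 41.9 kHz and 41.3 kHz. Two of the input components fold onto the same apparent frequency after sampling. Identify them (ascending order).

41.3 kHz, 134.7 kHz

fs/2 = 22 kHz.
134.7 kHz mod fs = 2.7 kHz.
2.7 kHz ≤ fs/2 = 22 kHz, appears at 2.7 kHz.
41.9 kHz > fs/2 = 22 kHz, folds to fs − 41.9 kHz = 2.1 kHz.
41.3 kHz > fs/2 = 22 kHz, folds to fs − 41.3 kHz = 2.7 kHz.
41.3 kHz and 134.7 kHz both map to 2.7 kHz.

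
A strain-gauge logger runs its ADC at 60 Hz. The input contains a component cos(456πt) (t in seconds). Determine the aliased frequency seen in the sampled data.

ω = 456π rad/s → f = ω/(2π) = 228 Hz.
228 Hz mod fs = 48 Hz.
48 Hz > fs/2 = 30 Hz, folds to fs − 48 Hz = 12 Hz.

12 Hz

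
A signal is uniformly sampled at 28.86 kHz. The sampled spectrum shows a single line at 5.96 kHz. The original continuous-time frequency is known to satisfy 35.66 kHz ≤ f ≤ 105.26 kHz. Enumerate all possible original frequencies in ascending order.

51.76 kHz, 63.68 kHz, 80.62 kHz, 92.54 kHz

Frequencies that alias to 5.96 kHz are k·fs ± 5.96 kHz for integer k ≥ 0.
k=0: 5.96 kHz.
k=1: 22.9 kHz, 34.82 kHz.
k=2: 51.76 kHz, 63.68 kHz.
k=3: 80.62 kHz, 92.54 kHz.
k=4: 109.48 kHz, 121.4 kHz.
Within [35.66 kHz, 105.26 kHz]: 51.76 kHz, 63.68 kHz, 80.62 kHz, 92.54 kHz.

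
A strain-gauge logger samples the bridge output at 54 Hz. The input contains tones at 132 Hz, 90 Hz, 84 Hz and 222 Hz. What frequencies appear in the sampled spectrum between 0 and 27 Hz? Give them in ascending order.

6 Hz, 18 Hz, 24 Hz

fs/2 = 27 Hz.
132 Hz mod fs = 24 Hz.
24 Hz ≤ fs/2 = 27 Hz, appears at 24 Hz.
90 Hz mod fs = 36 Hz.
36 Hz > fs/2 = 27 Hz, folds to fs − 36 Hz = 18 Hz.
84 Hz mod fs = 30 Hz.
30 Hz > fs/2 = 27 Hz, folds to fs − 30 Hz = 24 Hz.
222 Hz mod fs = 6 Hz.
6 Hz ≤ fs/2 = 27 Hz, appears at 6 Hz.
Distinct values: {6 Hz, 18 Hz, 24 Hz}.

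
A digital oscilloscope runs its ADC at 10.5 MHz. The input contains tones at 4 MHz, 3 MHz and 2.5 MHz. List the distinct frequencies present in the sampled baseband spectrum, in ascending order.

fs/2 = 5.25 MHz.
4 MHz ≤ fs/2 = 5.25 MHz, passes unchanged.
3 MHz ≤ fs/2 = 5.25 MHz, passes unchanged.
2.5 MHz ≤ fs/2 = 5.25 MHz, passes unchanged.
Distinct values: {2.5 MHz, 3 MHz, 4 MHz}.

2.5 MHz, 3 MHz, 4 MHz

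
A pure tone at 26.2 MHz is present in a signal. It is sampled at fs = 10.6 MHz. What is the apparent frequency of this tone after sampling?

5 MHz

26.2 MHz mod fs = 5 MHz.
5 MHz ≤ fs/2 = 5.3 MHz, appears at 5 MHz.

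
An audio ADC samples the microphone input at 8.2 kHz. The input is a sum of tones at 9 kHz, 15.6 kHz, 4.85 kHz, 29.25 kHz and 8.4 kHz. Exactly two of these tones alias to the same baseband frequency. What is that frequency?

0.8 kHz

fs/2 = 4.1 kHz.
9 kHz mod fs = 0.8 kHz.
0.8 kHz ≤ fs/2 = 4.1 kHz, appears at 0.8 kHz.
15.6 kHz mod fs = 7.4 kHz.
7.4 kHz > fs/2 = 4.1 kHz, folds to fs − 7.4 kHz = 0.8 kHz.
4.85 kHz > fs/2 = 4.1 kHz, folds to fs − 4.85 kHz = 3.35 kHz.
29.25 kHz mod fs = 4.65 kHz.
4.65 kHz > fs/2 = 4.1 kHz, folds to fs − 4.65 kHz = 3.55 kHz.
8.4 kHz mod fs = 0.2 kHz.
0.2 kHz ≤ fs/2 = 4.1 kHz, appears at 0.2 kHz.
9 kHz and 15.6 kHz both map to 0.8 kHz.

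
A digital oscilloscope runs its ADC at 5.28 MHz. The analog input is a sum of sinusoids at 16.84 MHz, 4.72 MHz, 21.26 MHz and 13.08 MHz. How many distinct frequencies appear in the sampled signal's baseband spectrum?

4

fs/2 = 2.64 MHz.
16.84 MHz mod fs = 1 MHz.
1 MHz ≤ fs/2 = 2.64 MHz, appears at 1 MHz.
4.72 MHz > fs/2 = 2.64 MHz, folds to fs − 4.72 MHz = 0.56 MHz.
21.26 MHz mod fs = 0.14 MHz.
0.14 MHz ≤ fs/2 = 2.64 MHz, appears at 0.14 MHz.
13.08 MHz mod fs = 2.52 MHz.
2.52 MHz ≤ fs/2 = 2.64 MHz, appears at 2.52 MHz.
Distinct values: {0.14 MHz, 0.56 MHz, 1 MHz, 2.52 MHz} → 4.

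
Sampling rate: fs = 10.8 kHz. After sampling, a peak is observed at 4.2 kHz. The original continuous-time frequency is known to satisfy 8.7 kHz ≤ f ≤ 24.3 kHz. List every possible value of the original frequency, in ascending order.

Frequencies that alias to 4.2 kHz are k·fs ± 4.2 kHz for integer k ≥ 0.
k=0: 4.2 kHz.
k=1: 6.6 kHz, 15 kHz.
k=2: 17.4 kHz, 25.8 kHz.
k=3: 28.2 kHz, 36.6 kHz.
Within [8.7 kHz, 24.3 kHz]: 15 kHz, 17.4 kHz.

15 kHz, 17.4 kHz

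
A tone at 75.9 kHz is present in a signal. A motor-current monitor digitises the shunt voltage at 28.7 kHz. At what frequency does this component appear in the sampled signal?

75.9 kHz mod fs = 18.5 kHz.
18.5 kHz > fs/2 = 14.35 kHz, folds to fs − 18.5 kHz = 10.2 kHz.

10.2 kHz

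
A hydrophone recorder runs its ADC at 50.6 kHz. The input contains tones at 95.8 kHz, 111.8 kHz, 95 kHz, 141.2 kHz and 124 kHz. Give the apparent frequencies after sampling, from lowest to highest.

fs/2 = 25.3 kHz.
95.8 kHz mod fs = 45.2 kHz.
45.2 kHz > fs/2 = 25.3 kHz, folds to fs − 45.2 kHz = 5.4 kHz.
111.8 kHz mod fs = 10.6 kHz.
10.6 kHz ≤ fs/2 = 25.3 kHz, appears at 10.6 kHz.
95 kHz mod fs = 44.4 kHz.
44.4 kHz > fs/2 = 25.3 kHz, folds to fs − 44.4 kHz = 6.2 kHz.
141.2 kHz mod fs = 40 kHz.
40 kHz > fs/2 = 25.3 kHz, folds to fs − 40 kHz = 10.6 kHz.
124 kHz mod fs = 22.8 kHz.
22.8 kHz ≤ fs/2 = 25.3 kHz, appears at 22.8 kHz.
Distinct values: {5.4 kHz, 6.2 kHz, 10.6 kHz, 22.8 kHz}.

5.4 kHz, 6.2 kHz, 10.6 kHz, 22.8 kHz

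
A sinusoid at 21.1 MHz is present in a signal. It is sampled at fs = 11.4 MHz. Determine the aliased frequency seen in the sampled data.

1.7 MHz

21.1 MHz mod fs = 9.7 MHz.
9.7 MHz > fs/2 = 5.7 MHz, folds to fs − 9.7 MHz = 1.7 MHz.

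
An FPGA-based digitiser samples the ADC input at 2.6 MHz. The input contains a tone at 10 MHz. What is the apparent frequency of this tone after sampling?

10 MHz mod fs = 2.2 MHz.
2.2 MHz > fs/2 = 1.3 MHz, folds to fs − 2.2 MHz = 0.4 MHz.

0.4 MHz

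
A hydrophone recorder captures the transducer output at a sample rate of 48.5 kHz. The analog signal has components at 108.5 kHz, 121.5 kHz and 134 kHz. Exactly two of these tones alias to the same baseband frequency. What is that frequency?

11.5 kHz

fs/2 = 24.25 kHz.
108.5 kHz mod fs = 11.5 kHz.
11.5 kHz ≤ fs/2 = 24.25 kHz, appears at 11.5 kHz.
121.5 kHz mod fs = 24.5 kHz.
24.5 kHz > fs/2 = 24.25 kHz, folds to fs − 24.5 kHz = 24 kHz.
134 kHz mod fs = 37 kHz.
37 kHz > fs/2 = 24.25 kHz, folds to fs − 37 kHz = 11.5 kHz.
108.5 kHz and 134 kHz both map to 11.5 kHz.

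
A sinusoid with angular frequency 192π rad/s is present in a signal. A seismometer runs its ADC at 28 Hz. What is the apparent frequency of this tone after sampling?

ω = 192π rad/s → f = ω/(2π) = 96 Hz.
96 Hz mod fs = 12 Hz.
12 Hz ≤ fs/2 = 14 Hz, appears at 12 Hz.

12 Hz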